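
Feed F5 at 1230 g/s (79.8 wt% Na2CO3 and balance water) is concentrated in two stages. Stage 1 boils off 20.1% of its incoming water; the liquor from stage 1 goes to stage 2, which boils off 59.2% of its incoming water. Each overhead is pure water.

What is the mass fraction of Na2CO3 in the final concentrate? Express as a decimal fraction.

water in feed = 1230×0.202 = 248.46 g/s.
After stage 1: water left = (1−0.201)×248.46 = 198.52; stream total = 1180.1 g/s.
After stage 2: water left = (1−0.592)×198.52 = 80.996; final concentrate = 1062.5 g/s.
Na2CO3 fraction = 981.54/1062.5 = 0.924.

0.924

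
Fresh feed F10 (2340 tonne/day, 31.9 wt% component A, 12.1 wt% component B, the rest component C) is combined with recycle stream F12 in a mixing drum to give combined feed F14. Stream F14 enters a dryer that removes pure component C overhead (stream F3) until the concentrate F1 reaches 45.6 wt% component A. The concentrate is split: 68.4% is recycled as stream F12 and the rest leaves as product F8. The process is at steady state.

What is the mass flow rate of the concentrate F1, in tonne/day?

Overall component A balance (none leaves overhead): component A in fresh feed = component A in product, i.e. 2340×0.319 = (1−0.684)·F1·0.456.
F1 = 746.46/(0.456×0.316) = 5180.3 tonne/day.

5180 tonne/day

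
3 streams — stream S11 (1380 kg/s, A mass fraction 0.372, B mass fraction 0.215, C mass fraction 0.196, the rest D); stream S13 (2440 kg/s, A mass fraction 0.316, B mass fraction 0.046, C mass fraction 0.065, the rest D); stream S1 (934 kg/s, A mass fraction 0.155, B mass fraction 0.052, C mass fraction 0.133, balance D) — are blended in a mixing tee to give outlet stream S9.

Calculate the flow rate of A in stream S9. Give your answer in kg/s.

A out = A in = 1380×0.372 + 2440×0.316 + 934×0.155 = 1429.2 kg/s.

1429 kg/s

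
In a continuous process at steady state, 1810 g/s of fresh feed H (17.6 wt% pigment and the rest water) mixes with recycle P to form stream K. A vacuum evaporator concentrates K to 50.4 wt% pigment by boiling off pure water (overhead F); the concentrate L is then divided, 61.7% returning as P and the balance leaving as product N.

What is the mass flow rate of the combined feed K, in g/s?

Overall pigment balance (none leaves overhead): pigment in fresh feed = pigment in product, i.e. 1810×0.176 = (1−0.617)·L·0.504.
L = 318.56/(0.504×0.383) = 1650.3 g/s.
Recycle P = 0.617×1650.3 = 1018.2 g/s.
Combined feed K = 1810 + 1018.2 = 2828.2 g/s.

2828 g/s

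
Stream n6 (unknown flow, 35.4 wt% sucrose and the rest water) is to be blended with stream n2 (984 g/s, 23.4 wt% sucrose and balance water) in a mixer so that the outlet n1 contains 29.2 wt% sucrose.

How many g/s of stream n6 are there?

Let n6 be the unknown flow. Total out = 984 + n6.
sucrose balance: 230.26 + 0.354·n6 = 0.292·(984 + n6)
(0.354 − 0.292)·n6 = 0.292×984 − 230.26 = 57.072
n6 = 57.072 / 0.062 = 920.52 g/s

920.5 g/s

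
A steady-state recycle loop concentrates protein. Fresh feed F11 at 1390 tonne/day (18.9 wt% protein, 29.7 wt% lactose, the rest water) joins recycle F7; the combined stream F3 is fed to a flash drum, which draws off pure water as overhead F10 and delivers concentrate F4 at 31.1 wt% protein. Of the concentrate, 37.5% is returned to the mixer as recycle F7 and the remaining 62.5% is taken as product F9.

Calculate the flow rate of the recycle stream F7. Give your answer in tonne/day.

Overall protein balance (none leaves overhead): protein in fresh feed = protein in product, i.e. 1390×0.189 = (1−0.375)·F4·0.311.
F4 = 262.71/(0.311×0.625) = 1351.6 tonne/day.
Recycle F7 = 0.375×1351.6 = 506.84 tonne/day.

506.8 tonne/day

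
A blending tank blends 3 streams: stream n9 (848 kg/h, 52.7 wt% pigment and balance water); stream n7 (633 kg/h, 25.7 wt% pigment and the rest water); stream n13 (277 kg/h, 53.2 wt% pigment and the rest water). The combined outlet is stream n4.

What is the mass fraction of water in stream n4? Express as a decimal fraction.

0.569

Total flow out = 848 + 633 + 277 = 1758 kg/h.
water in = 848×0.473 + 633×0.743 + 277×0.468 = 1001.1 kg/h.
water mass fraction in n4 = 1001.1/1758 = 0.569.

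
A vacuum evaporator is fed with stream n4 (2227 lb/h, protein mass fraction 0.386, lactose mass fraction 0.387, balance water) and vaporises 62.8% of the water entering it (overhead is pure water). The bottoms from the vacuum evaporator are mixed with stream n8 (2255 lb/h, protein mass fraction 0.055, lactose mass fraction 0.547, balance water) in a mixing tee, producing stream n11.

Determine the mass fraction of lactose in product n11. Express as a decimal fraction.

0.503

Vapour removed = 0.628×0.227×2227 = 317.47 lb/h; concentrate = 1909.5 lb/h.
lactose reaching the mixer = 861.85 (from concentrate) + 2255×0.547 = 2095.3 lb/h.
Product flow = 1909.5 + 2255 = 4164.5 lb/h; lactose fraction = 0.503.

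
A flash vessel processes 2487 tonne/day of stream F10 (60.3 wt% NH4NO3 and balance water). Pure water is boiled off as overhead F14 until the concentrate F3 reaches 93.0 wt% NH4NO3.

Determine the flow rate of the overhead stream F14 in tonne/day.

NH4NO3 is conserved: 2487×0.603 = 1499.7 tonne/day all reports to the concentrate.
Concentrate = 1499.7/(target fraction) = 1612.5 tonne/day.
Overhead = 2487 − 1612.5 = 874.46 tonne/day.

874.5 tonne/day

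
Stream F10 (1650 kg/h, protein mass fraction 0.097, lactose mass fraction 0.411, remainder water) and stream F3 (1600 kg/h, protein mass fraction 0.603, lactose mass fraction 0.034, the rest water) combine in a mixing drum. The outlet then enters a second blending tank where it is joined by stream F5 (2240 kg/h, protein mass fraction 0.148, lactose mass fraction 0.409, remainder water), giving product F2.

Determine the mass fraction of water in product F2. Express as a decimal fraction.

Overall, product flow = 5490 kg/h.
water in = 1650×0.492 + 1600×0.363 + 2240×0.443 = 2384.9 kg/h.
water fraction in F2 = 0.434.

0.434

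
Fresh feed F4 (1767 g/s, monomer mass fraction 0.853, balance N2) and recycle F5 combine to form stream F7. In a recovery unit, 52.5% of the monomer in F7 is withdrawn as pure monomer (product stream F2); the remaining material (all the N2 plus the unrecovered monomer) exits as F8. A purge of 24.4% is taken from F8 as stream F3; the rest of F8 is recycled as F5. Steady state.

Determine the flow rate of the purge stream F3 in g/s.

532.3 g/s

N2 enters only via F4 and leaves only via the purge: 1767×0.147 = 0.244×(N2 in F8), and the recovery unit passes all N2, so N2 in F7 = N2 in F8 = 1064.5 g/s.
monomer in F7: m_A = 1767×0.853 + (1−0.244)·(1−0.525)·m_A, so m_A = 1507.3/0.6409 = 2351.8 g/s.
F8 = (1−0.525)×2351.8 + 1064.5 = 2181.6 g/s.
Purge F3 = 0.244×2181.6 = 532.32 g/s.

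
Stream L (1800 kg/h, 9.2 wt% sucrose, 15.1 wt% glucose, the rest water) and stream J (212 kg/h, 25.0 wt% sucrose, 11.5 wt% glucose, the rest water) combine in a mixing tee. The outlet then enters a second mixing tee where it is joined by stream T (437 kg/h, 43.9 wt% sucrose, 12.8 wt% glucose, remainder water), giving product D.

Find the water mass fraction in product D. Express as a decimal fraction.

Overall, product flow = 2449 kg/h.
water in = 1800×0.757 + 212×0.635 + 437×0.433 = 1686.4 kg/h.
water fraction in D = 0.689.

0.689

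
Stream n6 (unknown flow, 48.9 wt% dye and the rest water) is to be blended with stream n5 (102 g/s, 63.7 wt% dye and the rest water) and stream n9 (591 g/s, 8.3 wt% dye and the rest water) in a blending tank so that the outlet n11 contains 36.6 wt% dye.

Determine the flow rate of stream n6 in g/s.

1135 g/s

Let n6 be the unknown flow. Total out = 693 + n6.
dye balance: 114.03 + 0.489·n6 = 0.366·(693 + n6)
(0.489 − 0.366)·n6 = 0.366×693 − 114.03 = 139.61
n6 = 139.61 / 0.123 = 1135 g/s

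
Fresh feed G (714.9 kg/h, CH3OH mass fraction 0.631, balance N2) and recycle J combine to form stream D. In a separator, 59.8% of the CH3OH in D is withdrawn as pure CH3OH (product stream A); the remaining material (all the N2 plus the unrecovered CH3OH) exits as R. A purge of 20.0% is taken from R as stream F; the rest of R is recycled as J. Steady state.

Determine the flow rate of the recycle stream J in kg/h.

1269 kg/h

N2 enters only via G and leaves only via the purge: 714.9×0.369 = 0.200×(N2 in R), and the separator passes all N2, so N2 in D = N2 in R = 1319 kg/h.
CH3OH in D: m_A = 714.9×0.631 + (1−0.200)·(1−0.598)·m_A, so m_A = 451.1/0.6784 = 664.95 kg/h.
R = (1−0.598)×664.95 + 1319 = 1586.3 kg/h.
Recycle J = (1−0.200)×1586.3 = 1269 kg/h.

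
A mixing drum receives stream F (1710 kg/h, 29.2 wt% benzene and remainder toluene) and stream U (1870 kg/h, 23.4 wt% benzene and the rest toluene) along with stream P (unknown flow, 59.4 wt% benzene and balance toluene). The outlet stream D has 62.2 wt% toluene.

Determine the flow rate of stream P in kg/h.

Let P be the unknown flow. Total out = 3580 + P.
toluene balance: 2643.1 + 0.406·P = 0.622·(3580 + P)
(0.406 − 0.622)·P = 0.622×3580 − 2643.1 = -416.34
P = -416.34 / -0.216 = 1927.5 kg/h

1928 kg/h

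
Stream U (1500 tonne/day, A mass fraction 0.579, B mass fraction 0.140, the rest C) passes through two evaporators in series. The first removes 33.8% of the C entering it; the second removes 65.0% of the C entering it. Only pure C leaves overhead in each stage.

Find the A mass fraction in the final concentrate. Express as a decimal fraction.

C in feed = 1500×0.281 = 421.5 tonne/day.
After stage 1: C left = (1−0.338)×421.5 = 279.03; stream total = 1357.5 tonne/day.
After stage 2: C left = (1−0.650)×279.03 = 97.662; final concentrate = 1176.2 tonne/day.
A fraction = 868.5/1176.2 = 0.738.

0.738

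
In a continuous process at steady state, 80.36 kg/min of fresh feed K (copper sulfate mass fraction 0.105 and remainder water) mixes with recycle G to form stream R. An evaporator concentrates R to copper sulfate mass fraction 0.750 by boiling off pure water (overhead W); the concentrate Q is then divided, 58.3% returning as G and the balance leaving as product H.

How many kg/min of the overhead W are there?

69.11 kg/min

Overall copper sulfate balance (none leaves overhead): copper sulfate in fresh feed = copper sulfate in product, i.e. 80.36×0.105 = (1−0.583)·Q·0.750.
Q = 8.4378/(0.750×0.417) = 26.979 kg/min.
Recycle G = 0.583×26.979 = 15.729 kg/min.
Combined feed R = 80.36 + 15.729 = 96.089 kg/min.
Overhead W = R − Q = 96.089 − 26.979 = 69.11 kg/min.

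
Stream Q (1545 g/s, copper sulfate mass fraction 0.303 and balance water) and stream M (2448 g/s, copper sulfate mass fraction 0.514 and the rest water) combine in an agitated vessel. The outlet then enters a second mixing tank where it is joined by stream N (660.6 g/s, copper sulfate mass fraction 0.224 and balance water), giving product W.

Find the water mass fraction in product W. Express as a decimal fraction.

Overall, product flow = 4653.6 g/s.
water in = 1545×0.697 + 2448×0.486 + 660.6×0.776 = 2779.2 g/s.
water fraction in W = 0.597.

0.597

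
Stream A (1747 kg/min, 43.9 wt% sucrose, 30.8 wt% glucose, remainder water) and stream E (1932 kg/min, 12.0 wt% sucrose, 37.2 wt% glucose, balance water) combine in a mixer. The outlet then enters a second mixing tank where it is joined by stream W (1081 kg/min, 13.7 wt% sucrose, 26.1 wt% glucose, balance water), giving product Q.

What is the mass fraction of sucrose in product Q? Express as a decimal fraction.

0.241

Overall, product flow = 4760 kg/min.
sucrose in = 1747×0.439 + 1932×0.120 + 1081×0.137 = 1146.9 kg/min.
sucrose fraction in Q = 0.241.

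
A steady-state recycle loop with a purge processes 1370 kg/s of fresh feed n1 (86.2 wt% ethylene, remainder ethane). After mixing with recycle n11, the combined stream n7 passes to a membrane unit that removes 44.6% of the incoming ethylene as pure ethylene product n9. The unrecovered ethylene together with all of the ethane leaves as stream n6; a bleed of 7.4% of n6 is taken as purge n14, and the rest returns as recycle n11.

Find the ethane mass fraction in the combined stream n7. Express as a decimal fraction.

ethane enters only via n1 and leaves only via the purge: 1370×0.138 = 0.074×(ethane in n6), and the membrane unit passes all ethane, so ethane in n7 = ethane in n6 = 2554.9 kg/s.
ethylene in n7: m_A = 1370×0.862 + (1−0.074)·(1−0.446)·m_A, so m_A = 1180.9/0.4870 = 2424.9 kg/s.
n7 = 2424.9 + 2554.9 = 4979.8 kg/s.
ethane fraction in n7 = 2554.9/4979.8 = 0.513.

0.513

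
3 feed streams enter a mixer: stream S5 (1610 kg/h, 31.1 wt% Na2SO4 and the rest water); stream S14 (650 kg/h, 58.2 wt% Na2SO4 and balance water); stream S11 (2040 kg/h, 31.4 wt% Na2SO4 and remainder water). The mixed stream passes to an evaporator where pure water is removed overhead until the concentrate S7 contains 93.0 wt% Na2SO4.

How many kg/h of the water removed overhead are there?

Na2SO4 entering = 1610×0.311 + 650×0.582 + 2040×0.314 = 1519.6 kg/h.
All Na2SO4 reports to S7, so S7 = 1519.6/0.930 = 1633.9 kg/h.
Total feed = 4300 kg/h; overhead = 4300 − 1633.9 = 2666.1 kg/h.

2666 kg/h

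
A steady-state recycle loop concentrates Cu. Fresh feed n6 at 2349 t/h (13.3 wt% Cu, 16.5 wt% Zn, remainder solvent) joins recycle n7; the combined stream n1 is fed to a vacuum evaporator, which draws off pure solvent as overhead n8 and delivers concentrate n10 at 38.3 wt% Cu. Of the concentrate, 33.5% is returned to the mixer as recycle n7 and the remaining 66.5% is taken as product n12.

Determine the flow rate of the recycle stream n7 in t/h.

Overall Cu balance (none leaves overhead): Cu in fresh feed = Cu in product, i.e. 2349×0.133 = (1−0.335)·n10·0.383.
n10 = 312.42/(0.383×0.665) = 1226.6 t/h.
Recycle n7 = 0.335×1226.6 = 410.92 t/h.

410.9 t/h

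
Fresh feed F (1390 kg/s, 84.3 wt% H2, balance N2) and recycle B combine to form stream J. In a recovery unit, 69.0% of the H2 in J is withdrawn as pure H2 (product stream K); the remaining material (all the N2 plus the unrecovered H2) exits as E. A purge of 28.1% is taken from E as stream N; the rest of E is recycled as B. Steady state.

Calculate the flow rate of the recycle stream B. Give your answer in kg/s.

N2 enters only via F and leaves only via the purge: 1390×0.157 = 0.281×(N2 in E), and the recovery unit passes all N2, so N2 in J = N2 in E = 776.62 kg/s.
H2 in J: m_A = 1390×0.843 + (1−0.281)·(1−0.690)·m_A, so m_A = 1171.8/0.7771 = 1507.9 kg/s.
E = (1−0.690)×1507.9 + 776.62 = 1244.1 kg/s.
Recycle B = (1−0.281)×1244.1 = 894.48 kg/s.

894.5 kg/s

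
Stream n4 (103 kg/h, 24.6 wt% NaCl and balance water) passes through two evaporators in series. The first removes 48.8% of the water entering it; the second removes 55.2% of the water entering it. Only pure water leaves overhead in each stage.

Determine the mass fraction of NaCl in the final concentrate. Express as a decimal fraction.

water in feed = 103×0.754 = 77.662 kg/h.
After stage 1: water left = (1−0.488)×77.662 = 39.763; stream total = 65.101 kg/h.
After stage 2: water left = (1−0.552)×39.763 = 17.814; final concentrate = 43.152 kg/h.
NaCl fraction = 25.338/43.152 = 0.587.

0.587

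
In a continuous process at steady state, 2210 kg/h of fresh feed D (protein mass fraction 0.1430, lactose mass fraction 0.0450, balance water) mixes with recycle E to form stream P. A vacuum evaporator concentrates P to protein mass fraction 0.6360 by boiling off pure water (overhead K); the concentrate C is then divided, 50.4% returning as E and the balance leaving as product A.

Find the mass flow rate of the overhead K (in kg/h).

1713 kg/h

Overall protein balance (none leaves overhead): protein in fresh feed = protein in product, i.e. 2210×0.143 = (1−0.504)·C·0.636.
C = 316.03/(0.636×0.496) = 1001.8 kg/h.
Recycle E = 0.504×1001.8 = 504.92 kg/h.
Combined feed P = 2210 + 504.92 = 2714.9 kg/h.
Overhead K = P − C = 2714.9 − 1001.8 = 1713.1 kg/h.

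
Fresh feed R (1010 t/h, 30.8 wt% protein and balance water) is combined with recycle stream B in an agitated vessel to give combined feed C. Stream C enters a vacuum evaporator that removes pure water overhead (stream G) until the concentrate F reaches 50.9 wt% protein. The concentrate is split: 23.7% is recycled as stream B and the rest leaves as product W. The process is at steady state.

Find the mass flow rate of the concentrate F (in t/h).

Overall protein balance (none leaves overhead): protein in fresh feed = protein in product, i.e. 1010×0.308 = (1−0.237)·F·0.509.
F = 311.08/(0.509×0.763) = 800.99 t/h.

801 t/h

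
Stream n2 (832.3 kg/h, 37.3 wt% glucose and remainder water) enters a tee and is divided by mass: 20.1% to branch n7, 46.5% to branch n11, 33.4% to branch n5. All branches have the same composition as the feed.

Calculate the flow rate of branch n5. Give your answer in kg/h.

278 kg/h

Branch n5 flow = 0.334×832.3 = 277.99 kg/h.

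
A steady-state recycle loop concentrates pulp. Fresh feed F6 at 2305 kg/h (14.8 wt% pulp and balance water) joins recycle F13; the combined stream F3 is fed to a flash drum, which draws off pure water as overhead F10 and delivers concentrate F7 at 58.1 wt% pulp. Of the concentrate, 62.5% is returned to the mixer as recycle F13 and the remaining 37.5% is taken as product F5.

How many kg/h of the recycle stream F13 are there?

978.6 kg/h

Overall pulp balance (none leaves overhead): pulp in fresh feed = pulp in product, i.e. 2305×0.148 = (1−0.625)·F7·0.581.
F7 = 341.14/(0.581×0.375) = 1565.8 kg/h.
Recycle F13 = 0.625×1565.8 = 978.6 kg/h.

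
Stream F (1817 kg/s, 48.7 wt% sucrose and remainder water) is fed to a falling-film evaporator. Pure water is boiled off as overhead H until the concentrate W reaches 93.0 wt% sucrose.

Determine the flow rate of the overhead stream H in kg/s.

sucrose is conserved: 1817×0.487 = 884.88 kg/s all reports to the concentrate.
Concentrate = 884.88/(target fraction) = 951.48 kg/s.
Overhead = 1817 − 951.48 = 865.52 kg/s.

865.5 kg/s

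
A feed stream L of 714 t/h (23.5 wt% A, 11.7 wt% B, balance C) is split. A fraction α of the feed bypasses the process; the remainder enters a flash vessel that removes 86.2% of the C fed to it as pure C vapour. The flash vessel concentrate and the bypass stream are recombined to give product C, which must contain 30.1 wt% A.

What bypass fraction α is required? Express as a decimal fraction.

All 714×0.235 = 167.79 t/h of A reaches C, so C = 167.79/0.301 = 557.44 t/h and vapour = 156.56 t/h.
The evaporator receives (1−α)·714 of feed at 0.648 C and removes 0.862 of that C:
0.862×0.648×(1−α)×714 = 156.56
(1−α) = 156.56/398.82 = 0.3926;  α = 0.6074.

0.607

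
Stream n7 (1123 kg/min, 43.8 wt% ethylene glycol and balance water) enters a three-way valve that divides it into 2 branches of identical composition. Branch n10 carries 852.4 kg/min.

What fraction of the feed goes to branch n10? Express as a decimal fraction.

0.759

Fraction to n10 = 852.4/1123 = 0.7590.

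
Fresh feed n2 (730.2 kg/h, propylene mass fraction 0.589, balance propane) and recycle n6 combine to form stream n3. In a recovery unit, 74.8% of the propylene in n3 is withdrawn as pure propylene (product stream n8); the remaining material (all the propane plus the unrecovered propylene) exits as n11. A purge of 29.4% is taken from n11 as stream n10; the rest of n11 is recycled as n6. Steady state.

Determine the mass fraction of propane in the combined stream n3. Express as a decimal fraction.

propane enters only via n2 and leaves only via the purge: 730.2×0.411 = 0.294×(propane in n11), and the recovery unit passes all propane, so propane in n3 = propane in n11 = 1020.8 kg/h.
propylene in n3: m_A = 730.2×0.589 + (1−0.294)·(1−0.748)·m_A, so m_A = 430.09/0.8221 = 523.17 kg/h.
n3 = 523.17 + 1020.8 = 1544 kg/h.
propane fraction in n3 = 1020.8/1544 = 0.661.

0.661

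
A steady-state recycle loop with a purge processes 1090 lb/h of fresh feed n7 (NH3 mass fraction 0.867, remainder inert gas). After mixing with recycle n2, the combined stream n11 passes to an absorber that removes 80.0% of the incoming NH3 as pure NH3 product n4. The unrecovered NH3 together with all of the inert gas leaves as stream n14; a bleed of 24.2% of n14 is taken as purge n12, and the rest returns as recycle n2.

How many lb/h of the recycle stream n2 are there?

inert gas enters only via n7 and leaves only via the purge: 1090×0.133 = 0.242×(inert gas in n14), and the absorber passes all inert gas, so inert gas in n11 = inert gas in n14 = 599.05 lb/h.
NH3 in n11: m_A = 1090×0.867 + (1−0.242)·(1−0.800)·m_A, so m_A = 945.03/0.8484 = 1113.9 lb/h.
n14 = (1−0.800)×1113.9 + 599.05 = 821.83 lb/h.
Recycle n2 = (1−0.242)×821.83 = 622.95 lb/h.

622.9 lb/h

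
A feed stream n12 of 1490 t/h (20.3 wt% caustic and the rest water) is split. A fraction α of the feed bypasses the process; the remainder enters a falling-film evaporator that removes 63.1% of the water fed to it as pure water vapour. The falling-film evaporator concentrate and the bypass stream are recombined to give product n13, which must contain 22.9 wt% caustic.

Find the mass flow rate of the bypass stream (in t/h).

1154 t/h

All 1490×0.203 = 302.47 t/h of caustic reaches n13, so n13 = 302.47/0.229 = 1320.8 t/h and vapour = 169.17 t/h.
The evaporator receives (1−α)·1490 of feed at 0.797 water and removes 0.631 of that water:
0.631×0.797×(1−α)×1490 = 169.17
(1−α) = 169.17/749.33 = 0.2258;  α = 0.7742.
Bypass flow = 0.7742×1490 = 1153.6 t/h.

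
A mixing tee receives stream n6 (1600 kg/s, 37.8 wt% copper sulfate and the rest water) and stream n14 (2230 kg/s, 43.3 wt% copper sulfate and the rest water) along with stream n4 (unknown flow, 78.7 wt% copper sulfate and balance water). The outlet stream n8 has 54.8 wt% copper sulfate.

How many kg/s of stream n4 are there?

2211 kg/s

Let n4 be the unknown flow. Total out = 3830 + n4.
copper sulfate balance: 1570.4 + 0.787·n4 = 0.548·(3830 + n4)
(0.787 − 0.548)·n4 = 0.548×3830 − 1570.4 = 528.45
n4 = 528.45 / 0.239 = 2211.1 kg/s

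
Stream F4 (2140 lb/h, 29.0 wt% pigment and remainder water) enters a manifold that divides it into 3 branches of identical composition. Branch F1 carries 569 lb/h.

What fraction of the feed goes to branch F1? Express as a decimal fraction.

Fraction to F1 = 569/2140 = 0.2659.

0.266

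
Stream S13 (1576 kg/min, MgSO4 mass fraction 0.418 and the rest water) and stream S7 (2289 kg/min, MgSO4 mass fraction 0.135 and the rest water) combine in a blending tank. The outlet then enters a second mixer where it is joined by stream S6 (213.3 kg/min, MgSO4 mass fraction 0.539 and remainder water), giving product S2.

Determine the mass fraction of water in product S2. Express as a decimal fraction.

Overall, product flow = 4078.3 kg/min.
water in = 1576×0.582 + 2289×0.865 + 213.3×0.461 = 2995.5 kg/min.
water fraction in S2 = 0.735.

0.735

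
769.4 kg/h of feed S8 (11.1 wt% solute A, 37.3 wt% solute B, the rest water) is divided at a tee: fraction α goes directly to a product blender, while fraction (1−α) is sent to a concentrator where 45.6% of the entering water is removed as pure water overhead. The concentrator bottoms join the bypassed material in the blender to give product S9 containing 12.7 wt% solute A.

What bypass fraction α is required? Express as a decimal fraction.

All 769.4×0.111 = 85.403 kg/h of solute A reaches S9, so S9 = 85.403/0.127 = 672.47 kg/h and vapour = 96.932 kg/h.
The evaporator receives (1−α)·769.4 of feed at 0.516 water and removes 0.456 of that water:
0.456×0.516×(1−α)×769.4 = 96.932
(1−α) = 96.932/181.04 = 0.5354;  α = 0.4646.

0.465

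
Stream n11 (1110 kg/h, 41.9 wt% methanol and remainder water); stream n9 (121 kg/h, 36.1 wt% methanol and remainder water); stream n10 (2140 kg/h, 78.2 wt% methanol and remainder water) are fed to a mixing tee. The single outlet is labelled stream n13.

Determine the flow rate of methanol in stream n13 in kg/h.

methanol out = methanol in = 1110×0.419 + 121×0.361 + 2140×0.782 = 2182.3 kg/h.

2182 kg/h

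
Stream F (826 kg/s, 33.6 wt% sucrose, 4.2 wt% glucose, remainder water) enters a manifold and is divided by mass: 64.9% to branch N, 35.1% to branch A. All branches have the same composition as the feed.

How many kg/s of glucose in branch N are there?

22.52 kg/s

Branch N total = 0.649×826 = 536.07 kg/s.
glucose in N = 0.042×536.07 = 22.515 kg/s.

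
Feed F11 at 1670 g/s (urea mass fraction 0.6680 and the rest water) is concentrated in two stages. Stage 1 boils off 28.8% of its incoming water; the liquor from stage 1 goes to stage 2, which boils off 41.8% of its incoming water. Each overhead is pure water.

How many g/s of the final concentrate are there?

1345 g/s

water in feed = 1670×0.332 = 554.44 g/s.
After stage 1: water left = (1−0.288)×554.44 = 394.76; stream total = 1510.3 g/s.
After stage 2: water left = (1−0.418)×394.76 = 229.75; final concentrate = 1345.3 g/s.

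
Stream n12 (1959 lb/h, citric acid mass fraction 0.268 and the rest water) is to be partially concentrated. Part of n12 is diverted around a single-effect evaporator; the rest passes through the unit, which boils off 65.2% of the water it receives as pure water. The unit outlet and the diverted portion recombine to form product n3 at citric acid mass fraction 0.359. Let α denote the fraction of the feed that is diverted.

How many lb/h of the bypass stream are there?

918.5 lb/h

All 1959×0.268 = 525.01 lb/h of citric acid reaches n3, so n3 = 525.01/0.359 = 1462.4 lb/h and vapour = 496.57 lb/h.
The evaporator receives (1−α)·1959 of feed at 0.732 water and removes 0.652 of that water:
0.652×0.732×(1−α)×1959 = 496.57
(1−α) = 496.57/934.96 = 0.5311;  α = 0.4689.
Bypass flow = 0.4689×1959 = 918.55 lb/h.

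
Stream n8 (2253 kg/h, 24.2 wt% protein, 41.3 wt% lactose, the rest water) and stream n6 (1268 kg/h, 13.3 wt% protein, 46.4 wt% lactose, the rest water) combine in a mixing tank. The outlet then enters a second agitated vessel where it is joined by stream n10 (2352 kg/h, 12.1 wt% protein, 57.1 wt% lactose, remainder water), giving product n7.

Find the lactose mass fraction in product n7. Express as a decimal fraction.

0.487

Overall, product flow = 5873 kg/h.
lactose in = 2253×0.413 + 1268×0.464 + 2352×0.571 = 2861.8 kg/h.
lactose fraction in n7 = 0.487.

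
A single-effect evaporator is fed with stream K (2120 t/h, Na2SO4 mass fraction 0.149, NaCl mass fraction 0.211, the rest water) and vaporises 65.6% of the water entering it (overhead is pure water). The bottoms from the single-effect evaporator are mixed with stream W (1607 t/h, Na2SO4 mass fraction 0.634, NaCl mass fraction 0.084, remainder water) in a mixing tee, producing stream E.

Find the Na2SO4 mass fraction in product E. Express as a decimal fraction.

Vapour removed = 0.656×0.640×2120 = 890.06 t/h; concentrate = 1229.9 t/h.
Na2SO4 reaching the mixer = 315.88 (from concentrate) + 1607×0.634 = 1334.7 t/h.
Product flow = 1229.9 + 1607 = 2836.9 t/h; Na2SO4 fraction = 0.470.

0.470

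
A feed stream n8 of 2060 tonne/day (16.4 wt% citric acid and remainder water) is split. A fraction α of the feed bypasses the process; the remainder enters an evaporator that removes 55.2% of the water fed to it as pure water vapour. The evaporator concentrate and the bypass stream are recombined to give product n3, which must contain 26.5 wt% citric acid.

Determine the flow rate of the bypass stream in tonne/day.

358.6 tonne/day

All 2060×0.164 = 337.84 tonne/day of citric acid reaches n3, so n3 = 337.84/0.265 = 1274.9 tonne/day and vapour = 785.13 tonne/day.
The evaporator receives (1−α)·2060 of feed at 0.836 water and removes 0.552 of that water:
0.552×0.836×(1−α)×2060 = 785.13
(1−α) = 785.13/950.63 = 0.8259;  α = 0.1741.
Bypass flow = 0.1741×2060 = 358.64 tonne/day.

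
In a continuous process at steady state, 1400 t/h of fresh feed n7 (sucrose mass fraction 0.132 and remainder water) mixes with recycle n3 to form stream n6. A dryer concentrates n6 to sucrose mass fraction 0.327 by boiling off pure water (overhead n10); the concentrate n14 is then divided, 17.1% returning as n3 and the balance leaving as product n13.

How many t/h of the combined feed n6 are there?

1517 t/h

Overall sucrose balance (none leaves overhead): sucrose in fresh feed = sucrose in product, i.e. 1400×0.132 = (1−0.171)·n14·0.327.
n14 = 184.8/(0.327×0.829) = 681.71 t/h.
Recycle n3 = 0.171×681.71 = 116.57 t/h.
Combined feed n6 = 1400 + 116.57 = 1516.6 t/h.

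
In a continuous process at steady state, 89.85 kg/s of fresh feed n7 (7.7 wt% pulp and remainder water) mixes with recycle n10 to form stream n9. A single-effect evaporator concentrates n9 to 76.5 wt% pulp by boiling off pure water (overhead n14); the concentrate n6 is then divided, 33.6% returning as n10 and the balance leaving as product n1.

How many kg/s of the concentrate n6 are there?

Overall pulp balance (none leaves overhead): pulp in fresh feed = pulp in product, i.e. 89.85×0.077 = (1−0.336)·n6·0.765.
n6 = 6.9184/(0.765×0.664) = 13.62 kg/s.

13.62 kg/s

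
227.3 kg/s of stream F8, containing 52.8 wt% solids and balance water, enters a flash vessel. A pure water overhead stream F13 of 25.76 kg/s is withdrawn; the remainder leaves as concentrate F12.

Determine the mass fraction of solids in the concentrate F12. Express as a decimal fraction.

0.5955

solids is not removed: 227.3×0.528 = 120.01 kg/s of solids enters F12.
Concentrate = 227.3 − 25.76 = 201.54 kg/s.
Mass fraction = 120.01/201.54 = 0.5955.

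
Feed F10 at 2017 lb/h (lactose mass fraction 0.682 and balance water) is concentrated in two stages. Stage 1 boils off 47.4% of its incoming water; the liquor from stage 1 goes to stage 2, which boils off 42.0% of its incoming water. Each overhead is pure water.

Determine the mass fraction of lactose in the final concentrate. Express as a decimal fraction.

water in feed = 2017×0.318 = 641.41 lb/h.
After stage 1: water left = (1−0.474)×641.41 = 337.38; stream total = 1713 lb/h.
After stage 2: water left = (1−0.420)×337.38 = 195.68; final concentrate = 1571.3 lb/h.
lactose fraction = 1375.6/1571.3 = 0.875.

0.875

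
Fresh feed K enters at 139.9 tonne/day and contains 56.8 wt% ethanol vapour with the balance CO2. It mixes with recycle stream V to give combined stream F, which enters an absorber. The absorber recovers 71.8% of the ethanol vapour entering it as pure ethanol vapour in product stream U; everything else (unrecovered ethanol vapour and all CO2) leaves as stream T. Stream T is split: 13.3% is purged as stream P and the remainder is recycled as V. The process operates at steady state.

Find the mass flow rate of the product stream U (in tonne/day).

75.52 tonne/day

ethanol vapour in F: m_A = 139.9×0.568 + (1−0.133)·(1−0.718)·m_A, so m_A = 79.463/0.7555 = 105.18 tonne/day.
Product U = 0.718×105.18 = 75.518 tonne/day.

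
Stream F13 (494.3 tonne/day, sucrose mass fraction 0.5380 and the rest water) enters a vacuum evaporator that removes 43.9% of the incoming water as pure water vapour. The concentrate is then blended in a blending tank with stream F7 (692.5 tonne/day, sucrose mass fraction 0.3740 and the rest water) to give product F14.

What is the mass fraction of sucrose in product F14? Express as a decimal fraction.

Vapour removed = 0.439×0.462×494.3 = 100.25 tonne/day; concentrate = 394.05 tonne/day.
sucrose reaching the mixer = 265.93 (from concentrate) + 692.5×0.374 = 524.93 tonne/day.
Product flow = 394.05 + 692.5 = 1086.5 tonne/day; sucrose fraction = 0.4831.

0.4831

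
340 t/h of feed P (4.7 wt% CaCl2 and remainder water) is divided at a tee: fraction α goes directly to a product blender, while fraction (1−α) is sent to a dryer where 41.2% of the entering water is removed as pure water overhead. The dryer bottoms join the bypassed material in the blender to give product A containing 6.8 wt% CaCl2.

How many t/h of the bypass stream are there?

72.58 t/h

All 340×0.047 = 15.98 t/h of CaCl2 reaches A, so A = 15.98/0.068 = 235 t/h and vapour = 105 t/h.
The evaporator receives (1−α)·340 of feed at 0.953 water and removes 0.412 of that water:
0.412×0.953×(1−α)×340 = 105
(1−α) = 105/133.5 = 0.7865;  α = 0.2135.
Bypass flow = 0.2135×340 = 72.577 t/h.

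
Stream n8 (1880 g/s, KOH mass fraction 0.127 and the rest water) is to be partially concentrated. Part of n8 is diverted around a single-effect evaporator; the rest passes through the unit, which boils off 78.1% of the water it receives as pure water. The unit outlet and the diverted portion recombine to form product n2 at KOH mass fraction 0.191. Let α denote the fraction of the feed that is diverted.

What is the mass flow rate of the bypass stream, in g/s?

956.1 g/s

All 1880×0.127 = 238.76 g/s of KOH reaches n2, so n2 = 238.76/0.191 = 1250.1 g/s and vapour = 629.95 g/s.
The evaporator receives (1−α)·1880 of feed at 0.873 water and removes 0.781 of that water:
0.781×0.873×(1−α)×1880 = 629.95
(1−α) = 629.95/1281.8 = 0.4915;  α = 0.5085.
Bypass flow = 0.5085×1880 = 956.07 g/s.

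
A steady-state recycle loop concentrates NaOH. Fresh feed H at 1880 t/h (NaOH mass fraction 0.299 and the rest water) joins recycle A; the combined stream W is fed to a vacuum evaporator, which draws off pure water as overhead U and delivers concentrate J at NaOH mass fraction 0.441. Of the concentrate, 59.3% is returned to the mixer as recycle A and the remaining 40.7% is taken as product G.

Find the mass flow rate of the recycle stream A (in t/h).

1857 t/h

Overall NaOH balance (none leaves overhead): NaOH in fresh feed = NaOH in product, i.e. 1880×0.299 = (1−0.593)·J·0.441.
J = 562.12/(0.441×0.407) = 3131.8 t/h.
Recycle A = 0.593×3131.8 = 1857.2 t/h.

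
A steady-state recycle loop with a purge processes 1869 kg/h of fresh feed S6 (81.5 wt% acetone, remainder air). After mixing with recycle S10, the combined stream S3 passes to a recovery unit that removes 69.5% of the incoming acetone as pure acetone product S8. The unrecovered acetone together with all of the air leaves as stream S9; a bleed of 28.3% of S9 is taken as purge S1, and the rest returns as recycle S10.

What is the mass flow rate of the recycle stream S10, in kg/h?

1302 kg/h

air enters only via S6 and leaves only via the purge: 1869×0.185 = 0.283×(air in S9), and the recovery unit passes all air, so air in S3 = air in S9 = 1221.8 kg/h.
acetone in S3: m_A = 1869×0.815 + (1−0.283)·(1−0.695)·m_A, so m_A = 1523.2/0.7813 = 1949.6 kg/h.
S9 = (1−0.695)×1949.6 + 1221.8 = 1816.4 kg/h.
Recycle S10 = (1−0.283)×1816.4 = 1302.4 kg/h.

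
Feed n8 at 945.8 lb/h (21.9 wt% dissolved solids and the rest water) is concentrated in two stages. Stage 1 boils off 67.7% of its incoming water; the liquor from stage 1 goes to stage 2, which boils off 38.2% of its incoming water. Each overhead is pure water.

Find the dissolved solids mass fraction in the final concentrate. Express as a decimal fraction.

water in feed = 945.8×0.781 = 738.67 lb/h.
After stage 1: water left = (1−0.677)×738.67 = 238.59; stream total = 445.72 lb/h.
After stage 2: water left = (1−0.382)×238.59 = 147.45; final concentrate = 354.58 lb/h.
dissolved solids fraction = 207.13/354.58 = 0.584.

0.584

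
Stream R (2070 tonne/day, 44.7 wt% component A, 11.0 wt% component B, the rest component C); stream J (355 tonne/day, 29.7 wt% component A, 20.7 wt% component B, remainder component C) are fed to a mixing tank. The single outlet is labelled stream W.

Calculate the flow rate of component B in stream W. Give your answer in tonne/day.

301.2 tonne/day

component B out = component B in = 2070×0.110 + 355×0.207 = 301.19 tonne/day.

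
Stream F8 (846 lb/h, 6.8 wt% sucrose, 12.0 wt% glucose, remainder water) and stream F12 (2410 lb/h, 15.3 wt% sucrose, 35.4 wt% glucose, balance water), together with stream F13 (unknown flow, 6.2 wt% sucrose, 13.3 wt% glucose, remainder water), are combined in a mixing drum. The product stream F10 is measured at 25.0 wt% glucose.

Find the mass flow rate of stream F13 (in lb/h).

Let F13 be the unknown flow. Total out = 3256 + F13.
glucose balance: 954.66 + 0.133·F13 = 0.250·(3256 + F13)
(0.133 − 0.250)·F13 = 0.250×3256 − 954.66 = -140.66
F13 = -140.66 / -0.117 = 1202.2 lb/h

1202 lb/h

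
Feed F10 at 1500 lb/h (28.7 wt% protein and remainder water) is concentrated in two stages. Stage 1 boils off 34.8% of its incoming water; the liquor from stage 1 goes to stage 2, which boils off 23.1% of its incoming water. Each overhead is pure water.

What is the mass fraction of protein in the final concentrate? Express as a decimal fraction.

0.445

water in feed = 1500×0.713 = 1069.5 lb/h.
After stage 1: water left = (1−0.348)×1069.5 = 697.31; stream total = 1127.8 lb/h.
After stage 2: water left = (1−0.231)×697.31 = 536.23; final concentrate = 966.73 lb/h.
protein fraction = 430.5/966.73 = 0.445.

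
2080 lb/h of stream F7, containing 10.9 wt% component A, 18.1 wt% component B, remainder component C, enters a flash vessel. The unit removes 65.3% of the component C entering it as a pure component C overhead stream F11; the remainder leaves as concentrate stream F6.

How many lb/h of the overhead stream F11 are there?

component C entering = 2080×0.710 = 1476.8 lb/h; overhead removed = 0.653×1476.8 = 964.35 lb/h.

964.4 lb/h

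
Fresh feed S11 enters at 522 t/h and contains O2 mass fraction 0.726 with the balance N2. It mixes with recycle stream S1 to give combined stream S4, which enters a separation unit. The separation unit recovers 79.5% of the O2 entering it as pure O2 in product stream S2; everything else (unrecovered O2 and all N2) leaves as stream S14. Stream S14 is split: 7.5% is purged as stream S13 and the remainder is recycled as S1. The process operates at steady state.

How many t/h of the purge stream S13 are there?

150.2 t/h

N2 enters only via S11 and leaves only via the purge: 522×0.274 = 0.075×(N2 in S14), and the separation unit passes all N2, so N2 in S4 = N2 in S14 = 1907 t/h.
O2 in S4: m_A = 522×0.726 + (1−0.075)·(1−0.795)·m_A, so m_A = 378.97/0.8104 = 467.65 t/h.
S14 = (1−0.795)×467.65 + 1907 = 2002.9 t/h.
Purge S13 = 0.075×2002.9 = 150.22 t/h.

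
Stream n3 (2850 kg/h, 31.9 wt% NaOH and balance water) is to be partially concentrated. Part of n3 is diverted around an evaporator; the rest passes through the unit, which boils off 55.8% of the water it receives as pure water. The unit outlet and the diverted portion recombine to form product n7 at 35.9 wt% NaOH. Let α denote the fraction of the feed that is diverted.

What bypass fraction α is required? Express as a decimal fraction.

All 2850×0.319 = 909.15 kg/h of NaOH reaches n7, so n7 = 909.15/0.359 = 2532.5 kg/h and vapour = 317.55 kg/h.
The evaporator receives (1−α)·2850 of feed at 0.681 water and removes 0.558 of that water:
0.558×0.681×(1−α)×2850 = 317.55
(1−α) = 317.55/1083 = 0.2932;  α = 0.7068.

0.707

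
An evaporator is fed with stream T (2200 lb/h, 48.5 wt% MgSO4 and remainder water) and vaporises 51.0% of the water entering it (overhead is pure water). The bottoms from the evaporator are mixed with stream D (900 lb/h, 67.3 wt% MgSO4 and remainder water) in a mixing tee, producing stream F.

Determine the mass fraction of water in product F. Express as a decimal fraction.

0.3368

Vapour removed = 0.510×0.515×2200 = 577.83 lb/h; concentrate = 1622.2 lb/h.
water reaching the mixer = 555.17 (from concentrate) + 900×0.327 = 849.47 lb/h.
Product flow = 1622.2 + 900 = 2522.2 lb/h; water fraction = 0.3368.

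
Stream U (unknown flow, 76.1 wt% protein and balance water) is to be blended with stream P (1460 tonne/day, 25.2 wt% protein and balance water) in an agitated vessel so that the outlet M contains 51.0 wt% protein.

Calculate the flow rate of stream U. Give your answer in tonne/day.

1501 tonne/day

Let U be the unknown flow. Total out = 1460 + U.
protein balance: 367.92 + 0.761·U = 0.510·(1460 + U)
(0.761 − 0.510)·U = 0.510×1460 − 367.92 = 376.68
U = 376.68 / 0.251 = 1500.7 tonne/day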